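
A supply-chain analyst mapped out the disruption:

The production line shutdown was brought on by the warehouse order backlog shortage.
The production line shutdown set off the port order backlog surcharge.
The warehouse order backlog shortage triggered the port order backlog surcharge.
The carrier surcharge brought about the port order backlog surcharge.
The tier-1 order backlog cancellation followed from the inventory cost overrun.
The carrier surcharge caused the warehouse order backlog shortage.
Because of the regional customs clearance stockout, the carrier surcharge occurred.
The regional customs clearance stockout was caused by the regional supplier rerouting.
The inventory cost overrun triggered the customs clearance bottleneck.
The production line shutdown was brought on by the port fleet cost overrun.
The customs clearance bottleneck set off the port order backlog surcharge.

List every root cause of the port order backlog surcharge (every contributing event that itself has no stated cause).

Tracing upstream from the port order backlog surcharge: the port order backlog surcharge ← the carrier surcharge ← the regional customs clearance stockout ← the regional supplier rerouting.
A separate upstream branch: the port order backlog surcharge ← the production line shutdown ← the port fleet cost overrun.
A separate upstream branch: the port order backlog surcharge ← the customs clearance bottleneck ← the inventory cost overrun.
Each of those chain origins has no stated cause.

the inventory cost overrun, the port fleet cost overrun, the regional supplier rerouting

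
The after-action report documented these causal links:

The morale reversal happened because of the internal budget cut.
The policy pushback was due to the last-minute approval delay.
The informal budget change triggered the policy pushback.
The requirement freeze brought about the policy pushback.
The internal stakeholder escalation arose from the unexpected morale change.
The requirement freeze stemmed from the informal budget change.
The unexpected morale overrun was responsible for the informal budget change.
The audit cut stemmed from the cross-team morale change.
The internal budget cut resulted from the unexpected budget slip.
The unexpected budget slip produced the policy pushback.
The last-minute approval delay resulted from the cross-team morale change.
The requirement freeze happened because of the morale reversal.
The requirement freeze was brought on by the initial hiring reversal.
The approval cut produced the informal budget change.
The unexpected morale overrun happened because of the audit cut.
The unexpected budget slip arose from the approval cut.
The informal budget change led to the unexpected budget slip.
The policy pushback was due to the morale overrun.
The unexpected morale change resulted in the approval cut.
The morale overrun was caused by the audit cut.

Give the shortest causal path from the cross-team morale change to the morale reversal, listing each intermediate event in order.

the cross-team morale change → the audit cut → the unexpected morale overrun → the informal budget change → the unexpected budget slip → the internal budget cut → the morale reversal

the cross-team morale change → the audit cut
the audit cut → the unexpected morale overrun
the unexpected morale overrun → the informal budget change
the informal budget change → the unexpected budget slip
the unexpected budget slip → the internal budget cut
the internal budget cut → the morale reversal
Length: 6 steps.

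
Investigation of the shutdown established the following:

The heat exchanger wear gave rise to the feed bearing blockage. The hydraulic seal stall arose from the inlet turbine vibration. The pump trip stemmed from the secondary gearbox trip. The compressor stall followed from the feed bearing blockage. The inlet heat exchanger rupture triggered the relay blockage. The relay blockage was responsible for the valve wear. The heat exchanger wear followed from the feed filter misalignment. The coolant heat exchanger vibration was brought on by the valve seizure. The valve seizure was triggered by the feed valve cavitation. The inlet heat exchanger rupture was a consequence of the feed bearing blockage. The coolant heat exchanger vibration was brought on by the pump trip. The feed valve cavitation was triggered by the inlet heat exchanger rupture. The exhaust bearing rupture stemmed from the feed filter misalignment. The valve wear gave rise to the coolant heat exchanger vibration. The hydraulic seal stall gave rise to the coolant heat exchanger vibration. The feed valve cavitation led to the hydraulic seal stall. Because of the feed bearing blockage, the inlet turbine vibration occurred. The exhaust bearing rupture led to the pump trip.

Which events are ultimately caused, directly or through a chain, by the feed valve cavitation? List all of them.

Direct effects: the valve seizure, the hydraulic seal stall.
2 steps out: the coolant heat exchanger vibration.
Not reachable from it: the feed filter misalignment, the exhaust bearing rupture, the heat exchanger wear, the pump trip, the feed bearing blockage, the compressor stall, the inlet heat exchanger rupture, the relay blockage, the valve wear, the inlet turbine vibration, the secondary gearbox trip.

the coolant heat exchanger vibration, the hydraulic seal stall, the valve seizure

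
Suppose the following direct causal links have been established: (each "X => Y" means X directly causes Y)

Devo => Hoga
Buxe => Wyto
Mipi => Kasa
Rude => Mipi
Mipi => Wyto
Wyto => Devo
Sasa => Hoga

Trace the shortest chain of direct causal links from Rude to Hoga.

Rude → Mipi
Mipi → Wyto
Wyto → Devo
Devo → Hoga
Length: 4 steps.

Rude → Mipi → Wyto → Devo → Hoga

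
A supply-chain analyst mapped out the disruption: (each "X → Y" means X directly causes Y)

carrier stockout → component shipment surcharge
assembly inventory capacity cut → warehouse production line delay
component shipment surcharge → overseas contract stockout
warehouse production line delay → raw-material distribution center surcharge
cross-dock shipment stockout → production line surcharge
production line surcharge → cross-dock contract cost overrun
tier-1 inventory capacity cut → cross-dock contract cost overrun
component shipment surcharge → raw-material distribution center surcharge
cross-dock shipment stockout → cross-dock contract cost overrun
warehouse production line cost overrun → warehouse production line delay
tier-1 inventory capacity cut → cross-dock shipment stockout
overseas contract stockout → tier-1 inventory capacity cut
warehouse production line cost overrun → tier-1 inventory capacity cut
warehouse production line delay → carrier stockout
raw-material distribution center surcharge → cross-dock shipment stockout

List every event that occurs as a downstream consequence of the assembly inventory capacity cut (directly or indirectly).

the carrier stockout, the component shipment surcharge, the cross-dock contract cost overrun, the cross-dock shipment stockout, the overseas contract stockout, the production line surcharge, the raw-material distribution center surcharge, the tier-1 inventory capacity cut, the warehouse production line delay

Direct effects: the warehouse production line delay.
2 steps out: the carrier stockout, the raw-material distribution center surcharge.
3 steps out: the component shipment surcharge, the cross-dock shipment stockout.
4 steps out: the overseas contract stockout, the production line surcharge, the cross-dock contract cost overrun.
5 steps out: the tier-1 inventory capacity cut.
Not reachable from it: the warehouse production line cost overrun.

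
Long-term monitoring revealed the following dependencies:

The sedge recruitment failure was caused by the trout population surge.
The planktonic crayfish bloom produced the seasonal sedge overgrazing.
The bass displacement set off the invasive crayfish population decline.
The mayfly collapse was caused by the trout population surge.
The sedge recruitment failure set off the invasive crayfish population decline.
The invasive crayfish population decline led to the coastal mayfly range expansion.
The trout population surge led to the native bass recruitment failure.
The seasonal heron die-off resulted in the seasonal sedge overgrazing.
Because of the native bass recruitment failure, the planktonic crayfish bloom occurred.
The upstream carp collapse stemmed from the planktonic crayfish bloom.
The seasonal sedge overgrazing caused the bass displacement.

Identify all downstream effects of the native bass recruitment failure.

Direct effects: the planktonic crayfish bloom.
2 steps out: the upstream carp collapse, the seasonal sedge overgrazing.
3 steps out: the bass displacement.
4 steps out: the invasive crayfish population decline.
5 steps out: the coastal mayfly range expansion.
Not reachable from it: the trout population surge, the mayfly collapse, the sedge recruitment failure, the seasonal heron die-off.

the bass displacement, the coastal mayfly range expansion, the invasive crayfish population decline, the planktonic crayfish bloom, the seasonal sedge overgrazing, the upstream carp collapse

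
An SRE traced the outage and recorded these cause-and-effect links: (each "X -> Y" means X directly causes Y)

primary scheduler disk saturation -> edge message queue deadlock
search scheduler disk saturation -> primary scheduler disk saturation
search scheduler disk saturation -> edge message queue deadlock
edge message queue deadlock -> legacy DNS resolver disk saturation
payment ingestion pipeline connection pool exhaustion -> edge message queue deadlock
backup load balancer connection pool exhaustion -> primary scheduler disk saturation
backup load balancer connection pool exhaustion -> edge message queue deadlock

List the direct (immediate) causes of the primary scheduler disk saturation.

the backup load balancer connection pool exhaustion, the search scheduler disk saturation

the backup load balancer connection pool exhaustion, the search scheduler disk saturation → the primary scheduler disk saturation with nothing further upstream stated.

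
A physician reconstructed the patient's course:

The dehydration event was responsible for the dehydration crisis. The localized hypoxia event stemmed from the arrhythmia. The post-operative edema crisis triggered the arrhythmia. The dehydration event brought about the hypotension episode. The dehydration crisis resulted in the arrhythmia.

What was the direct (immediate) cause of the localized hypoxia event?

Upstream contributors include the post-operative edema crisis, the dehydration event, the dehydration crisis, but only the arrhythmia feeds directly into the localized hypoxia event.

the arrhythmia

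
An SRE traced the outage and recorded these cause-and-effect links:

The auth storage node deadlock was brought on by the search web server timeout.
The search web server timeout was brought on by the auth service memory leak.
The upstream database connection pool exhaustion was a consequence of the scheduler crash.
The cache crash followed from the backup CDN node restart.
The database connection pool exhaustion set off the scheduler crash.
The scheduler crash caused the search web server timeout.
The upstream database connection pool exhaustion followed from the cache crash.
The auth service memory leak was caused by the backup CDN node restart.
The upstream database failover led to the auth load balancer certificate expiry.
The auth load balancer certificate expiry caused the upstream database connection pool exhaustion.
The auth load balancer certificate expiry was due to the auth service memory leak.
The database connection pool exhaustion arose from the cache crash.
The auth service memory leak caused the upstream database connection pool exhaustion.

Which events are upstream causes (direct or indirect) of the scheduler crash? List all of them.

the backup CDN node restart, the cache crash, the database connection pool exhaustion

Immediate cause of the scheduler crash: the database connection pool exhaustion.
Further upstream: the backup CDN node restart, the cache crash.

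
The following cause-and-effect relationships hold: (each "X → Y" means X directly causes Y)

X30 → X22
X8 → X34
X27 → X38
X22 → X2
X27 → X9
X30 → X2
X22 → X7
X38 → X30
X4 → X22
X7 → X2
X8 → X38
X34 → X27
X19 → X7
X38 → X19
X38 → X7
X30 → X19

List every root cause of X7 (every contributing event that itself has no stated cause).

Tracing upstream from X7: X7 ← X38 ← X8.
A separate upstream branch: X7 ← X22 ← X4.
Each of those chain origins has no stated cause.

X4, X8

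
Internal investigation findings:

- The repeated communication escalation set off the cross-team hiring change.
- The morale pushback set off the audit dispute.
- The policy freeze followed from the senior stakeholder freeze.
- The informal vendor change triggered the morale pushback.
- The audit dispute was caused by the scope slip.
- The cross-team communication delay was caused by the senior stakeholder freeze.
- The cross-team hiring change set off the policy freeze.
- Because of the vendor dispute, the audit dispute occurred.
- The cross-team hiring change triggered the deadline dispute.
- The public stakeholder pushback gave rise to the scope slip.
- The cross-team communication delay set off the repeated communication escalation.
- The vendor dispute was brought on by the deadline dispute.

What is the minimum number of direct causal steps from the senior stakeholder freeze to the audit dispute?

Shortest chain: the senior stakeholder freeze → the cross-team communication delay → the repeated communication escalation → the cross-team hiring change → the deadline dispute → the vendor dispute → the audit dispute.

6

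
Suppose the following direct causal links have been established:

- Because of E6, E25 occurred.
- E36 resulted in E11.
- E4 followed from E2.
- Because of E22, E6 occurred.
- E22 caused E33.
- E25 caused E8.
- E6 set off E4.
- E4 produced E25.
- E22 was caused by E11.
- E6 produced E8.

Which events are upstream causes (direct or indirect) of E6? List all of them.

Immediate cause of E6: E22.
Further upstream: E36, E11.

E11, E22, E36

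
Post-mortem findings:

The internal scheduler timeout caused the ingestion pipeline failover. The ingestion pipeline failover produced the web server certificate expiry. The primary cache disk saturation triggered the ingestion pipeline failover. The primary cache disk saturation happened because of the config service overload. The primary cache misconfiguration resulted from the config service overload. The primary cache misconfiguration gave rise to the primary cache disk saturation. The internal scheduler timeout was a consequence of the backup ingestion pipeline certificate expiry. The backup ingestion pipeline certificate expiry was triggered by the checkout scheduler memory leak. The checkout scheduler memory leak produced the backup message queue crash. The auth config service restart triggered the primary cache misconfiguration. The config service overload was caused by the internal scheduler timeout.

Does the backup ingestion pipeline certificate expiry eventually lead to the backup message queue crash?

No

The backup ingestion pipeline certificate expiry leads to the internal scheduler timeout, the config service overload, the primary cache misconfiguration, the primary cache disk saturation, the ingestion pipeline failover, the web server certificate expiry; the backup message queue crash is not among them.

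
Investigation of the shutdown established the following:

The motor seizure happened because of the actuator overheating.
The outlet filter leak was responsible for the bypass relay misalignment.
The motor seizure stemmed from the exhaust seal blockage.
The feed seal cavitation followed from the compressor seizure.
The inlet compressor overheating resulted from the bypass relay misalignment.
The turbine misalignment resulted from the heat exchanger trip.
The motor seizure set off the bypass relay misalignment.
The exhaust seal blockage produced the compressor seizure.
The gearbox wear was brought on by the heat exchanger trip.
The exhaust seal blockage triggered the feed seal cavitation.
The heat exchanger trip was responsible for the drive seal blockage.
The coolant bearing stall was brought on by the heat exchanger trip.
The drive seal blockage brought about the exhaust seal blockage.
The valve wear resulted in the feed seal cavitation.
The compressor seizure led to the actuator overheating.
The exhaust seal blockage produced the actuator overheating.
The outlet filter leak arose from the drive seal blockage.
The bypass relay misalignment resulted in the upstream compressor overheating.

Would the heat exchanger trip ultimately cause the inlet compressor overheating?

There is a causal chain: the heat exchanger trip → the drive seal blockage → the outlet filter leak → the bypass relay misalignment → the inlet compressor overheating.

Yes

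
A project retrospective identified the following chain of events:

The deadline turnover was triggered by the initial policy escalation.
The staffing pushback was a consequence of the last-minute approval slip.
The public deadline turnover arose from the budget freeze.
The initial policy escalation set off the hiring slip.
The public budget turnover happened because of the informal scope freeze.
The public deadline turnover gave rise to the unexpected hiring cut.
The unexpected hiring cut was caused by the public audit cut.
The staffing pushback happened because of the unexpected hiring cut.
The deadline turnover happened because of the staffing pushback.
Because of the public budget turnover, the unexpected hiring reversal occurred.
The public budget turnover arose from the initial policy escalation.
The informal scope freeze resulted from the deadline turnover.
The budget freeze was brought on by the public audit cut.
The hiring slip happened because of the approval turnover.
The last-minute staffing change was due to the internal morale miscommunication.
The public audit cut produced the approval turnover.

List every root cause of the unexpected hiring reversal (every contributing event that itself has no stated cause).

the initial policy escalation, the last-minute approval slip, the public audit cut

Tracing upstream from the unexpected hiring reversal: the unexpected hiring reversal ← the public budget turnover ← the informal scope freeze ← the deadline turnover ← the staffing pushback ← the unexpected hiring cut ← the public audit cut.
A separate upstream branch: the unexpected hiring reversal ← the public budget turnover ← the initial policy escalation.
A separate upstream branch: the unexpected hiring reversal ← the public budget turnover ← the informal scope freeze ← the deadline turnover ← the staffing pushback ← the last-minute approval slip.
Each of those chain origins has no stated cause.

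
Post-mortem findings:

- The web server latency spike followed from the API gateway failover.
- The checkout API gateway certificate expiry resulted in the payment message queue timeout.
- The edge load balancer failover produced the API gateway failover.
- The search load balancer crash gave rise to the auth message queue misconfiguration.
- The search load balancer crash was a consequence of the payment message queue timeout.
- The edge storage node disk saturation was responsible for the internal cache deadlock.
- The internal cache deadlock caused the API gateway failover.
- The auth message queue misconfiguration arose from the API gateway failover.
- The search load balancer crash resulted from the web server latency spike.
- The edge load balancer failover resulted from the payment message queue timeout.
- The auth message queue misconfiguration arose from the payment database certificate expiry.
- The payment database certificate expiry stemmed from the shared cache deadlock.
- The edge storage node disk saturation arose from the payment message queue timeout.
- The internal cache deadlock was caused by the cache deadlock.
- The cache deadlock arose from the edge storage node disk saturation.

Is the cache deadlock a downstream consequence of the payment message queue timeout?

Yes

There is a causal chain: the payment message queue timeout → the edge storage node disk saturation → the cache deadlock.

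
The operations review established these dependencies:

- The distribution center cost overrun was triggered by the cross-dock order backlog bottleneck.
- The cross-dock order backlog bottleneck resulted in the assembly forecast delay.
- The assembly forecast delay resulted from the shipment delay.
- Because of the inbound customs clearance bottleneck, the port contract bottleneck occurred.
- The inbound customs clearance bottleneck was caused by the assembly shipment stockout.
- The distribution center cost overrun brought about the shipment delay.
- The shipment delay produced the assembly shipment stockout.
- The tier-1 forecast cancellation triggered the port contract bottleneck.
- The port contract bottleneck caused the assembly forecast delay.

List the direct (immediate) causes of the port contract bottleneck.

Upstream contributors include the cross-dock order backlog bottleneck, the distribution center cost overrun, the shipment delay, the assembly shipment stockout, but only the inbound customs clearance bottleneck, the tier-1 forecast cancellation feed directly into the port contract bottleneck.

the inbound customs clearance bottleneck, the tier-1 forecast cancellation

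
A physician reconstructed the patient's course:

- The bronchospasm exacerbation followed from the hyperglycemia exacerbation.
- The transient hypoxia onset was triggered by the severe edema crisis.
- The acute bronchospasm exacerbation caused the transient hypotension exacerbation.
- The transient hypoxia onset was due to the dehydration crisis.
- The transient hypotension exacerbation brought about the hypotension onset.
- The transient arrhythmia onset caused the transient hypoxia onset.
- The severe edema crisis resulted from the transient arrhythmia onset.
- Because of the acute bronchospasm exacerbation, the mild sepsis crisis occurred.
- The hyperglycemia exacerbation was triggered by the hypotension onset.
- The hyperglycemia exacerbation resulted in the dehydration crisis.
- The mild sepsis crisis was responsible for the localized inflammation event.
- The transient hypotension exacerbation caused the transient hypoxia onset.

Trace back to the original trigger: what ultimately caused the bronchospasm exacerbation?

the acute bronchospasm exacerbation

Tracing upstream from the bronchospasm exacerbation: the bronchospasm exacerbation ← the hyperglycemia exacerbation ← the hypotension onset ← the transient hypotension exacerbation ← the acute bronchospasm exacerbation.
The acute bronchospasm exacerbation has no stated cause, so it is the root.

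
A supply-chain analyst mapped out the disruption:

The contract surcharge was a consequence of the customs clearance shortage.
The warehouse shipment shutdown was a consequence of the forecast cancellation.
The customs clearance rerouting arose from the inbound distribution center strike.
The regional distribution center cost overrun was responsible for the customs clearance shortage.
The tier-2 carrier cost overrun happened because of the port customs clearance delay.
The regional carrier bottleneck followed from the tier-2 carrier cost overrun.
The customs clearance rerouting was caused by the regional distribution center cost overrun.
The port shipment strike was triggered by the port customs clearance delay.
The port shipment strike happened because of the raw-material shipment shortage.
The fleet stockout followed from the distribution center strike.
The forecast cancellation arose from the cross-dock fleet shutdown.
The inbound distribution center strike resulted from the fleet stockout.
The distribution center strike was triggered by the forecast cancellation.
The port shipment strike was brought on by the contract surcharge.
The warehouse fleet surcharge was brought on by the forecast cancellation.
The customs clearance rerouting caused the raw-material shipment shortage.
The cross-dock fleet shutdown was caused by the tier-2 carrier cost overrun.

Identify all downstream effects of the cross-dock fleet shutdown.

Direct effects: the forecast cancellation.
2 steps out: the distribution center strike, the warehouse fleet surcharge, the warehouse shipment shutdown.
3 steps out: the fleet stockout.
4 steps out: the inbound distribution center strike.
5 steps out: the customs clearance rerouting.
6 steps out: the raw-material shipment shortage.
7 steps out: the port shipment strike.
Not reachable from it: the port customs clearance delay, the tier-2 carrier cost overrun, the regional carrier bottleneck, the regional distribution center cost overrun, the customs clearance shortage, the contract surcharge.

the customs clearance rerouting, the distribution center strike, the fleet stockout, the forecast cancellation, the inbound distribution center strike, the port shipment strike, the raw-material shipment shortage, the warehouse fleet surcharge, the warehouse shipment shutdown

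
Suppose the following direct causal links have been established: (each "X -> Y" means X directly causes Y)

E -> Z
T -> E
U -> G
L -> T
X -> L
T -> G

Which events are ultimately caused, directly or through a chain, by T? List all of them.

E, G, Z

Direct effects: E, G.
2 steps out: Z.
Not reachable from it: X, L, U.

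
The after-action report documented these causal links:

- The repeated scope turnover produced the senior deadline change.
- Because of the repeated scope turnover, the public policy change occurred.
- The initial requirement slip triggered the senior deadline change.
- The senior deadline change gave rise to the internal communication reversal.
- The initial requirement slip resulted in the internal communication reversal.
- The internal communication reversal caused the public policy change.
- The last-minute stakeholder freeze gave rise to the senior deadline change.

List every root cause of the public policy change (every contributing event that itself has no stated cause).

the initial requirement slip, the last-minute stakeholder freeze, the repeated scope turnover

Tracing upstream from the public policy change: the public policy change ← the repeated scope turnover.
A separate upstream branch: the public policy change ← the internal communication reversal ← the senior deadline change ← the last-minute stakeholder freeze.
A separate upstream branch: the public policy change ← the internal communication reversal ← the initial requirement slip.
Each of those chain origins has no stated cause.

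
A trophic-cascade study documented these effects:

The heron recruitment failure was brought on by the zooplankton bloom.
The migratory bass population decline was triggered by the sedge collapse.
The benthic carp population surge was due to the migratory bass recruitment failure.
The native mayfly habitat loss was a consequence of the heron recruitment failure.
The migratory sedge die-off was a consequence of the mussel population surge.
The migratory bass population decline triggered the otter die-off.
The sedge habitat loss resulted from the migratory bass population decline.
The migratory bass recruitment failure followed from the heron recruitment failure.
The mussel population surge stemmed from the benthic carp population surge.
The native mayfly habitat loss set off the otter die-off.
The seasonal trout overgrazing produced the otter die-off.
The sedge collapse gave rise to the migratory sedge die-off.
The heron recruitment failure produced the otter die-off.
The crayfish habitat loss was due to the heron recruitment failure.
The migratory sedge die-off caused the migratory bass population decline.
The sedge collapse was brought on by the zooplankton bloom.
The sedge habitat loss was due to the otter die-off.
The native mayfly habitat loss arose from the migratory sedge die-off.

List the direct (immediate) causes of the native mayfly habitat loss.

the heron recruitment failure, the migratory sedge die-off

Upstream contributors include the zooplankton bloom, the migratory bass recruitment failure, the sedge collapse, the benthic carp population surge, the mussel population surge, but only the heron recruitment failure, the migratory sedge die-off feed directly into the native mayfly habitat loss.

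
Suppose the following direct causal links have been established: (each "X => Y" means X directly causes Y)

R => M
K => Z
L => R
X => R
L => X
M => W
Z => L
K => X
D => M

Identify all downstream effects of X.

Direct effects: R.
2 steps out: M.
3 steps out: W.
Not reachable from it: K, Z, L, D.

M, R, W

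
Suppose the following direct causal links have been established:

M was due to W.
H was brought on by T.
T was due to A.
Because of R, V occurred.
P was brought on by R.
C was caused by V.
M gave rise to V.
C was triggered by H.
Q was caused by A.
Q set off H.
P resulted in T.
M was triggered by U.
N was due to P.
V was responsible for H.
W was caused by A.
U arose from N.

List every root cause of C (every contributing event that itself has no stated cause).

Tracing upstream from C: C ← V ← R.
A separate upstream branch: C ← H ← T ← A.
Each of those chain origins has no stated cause.

A, R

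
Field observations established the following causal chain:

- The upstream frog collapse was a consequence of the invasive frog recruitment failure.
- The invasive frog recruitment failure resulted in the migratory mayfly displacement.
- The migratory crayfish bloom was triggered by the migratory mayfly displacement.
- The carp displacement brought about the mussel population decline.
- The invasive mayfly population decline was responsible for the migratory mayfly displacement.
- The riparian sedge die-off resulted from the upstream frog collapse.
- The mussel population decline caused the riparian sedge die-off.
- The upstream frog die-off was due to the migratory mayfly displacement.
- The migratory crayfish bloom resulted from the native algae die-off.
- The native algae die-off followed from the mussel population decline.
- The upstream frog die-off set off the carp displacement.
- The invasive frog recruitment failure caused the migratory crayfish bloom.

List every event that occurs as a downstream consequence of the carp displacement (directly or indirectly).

the migratory crayfish bloom, the mussel population decline, the native algae die-off, the riparian sedge die-off

Direct effects: the mussel population decline.
2 steps out: the riparian sedge die-off, the native algae die-off.
3 steps out: the migratory crayfish bloom.
Not reachable from it: the invasive frog recruitment failure, the upstream frog collapse, the migratory mayfly displacement, the upstream frog die-off, the invasive mayfly population decline.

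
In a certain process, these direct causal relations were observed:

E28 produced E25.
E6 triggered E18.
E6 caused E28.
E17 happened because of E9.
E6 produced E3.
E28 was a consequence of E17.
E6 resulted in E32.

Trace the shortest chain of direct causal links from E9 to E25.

E9 → E17 → E28 → E25

E9 → E17
E17 → E28
E28 → E25
Length: 3 steps.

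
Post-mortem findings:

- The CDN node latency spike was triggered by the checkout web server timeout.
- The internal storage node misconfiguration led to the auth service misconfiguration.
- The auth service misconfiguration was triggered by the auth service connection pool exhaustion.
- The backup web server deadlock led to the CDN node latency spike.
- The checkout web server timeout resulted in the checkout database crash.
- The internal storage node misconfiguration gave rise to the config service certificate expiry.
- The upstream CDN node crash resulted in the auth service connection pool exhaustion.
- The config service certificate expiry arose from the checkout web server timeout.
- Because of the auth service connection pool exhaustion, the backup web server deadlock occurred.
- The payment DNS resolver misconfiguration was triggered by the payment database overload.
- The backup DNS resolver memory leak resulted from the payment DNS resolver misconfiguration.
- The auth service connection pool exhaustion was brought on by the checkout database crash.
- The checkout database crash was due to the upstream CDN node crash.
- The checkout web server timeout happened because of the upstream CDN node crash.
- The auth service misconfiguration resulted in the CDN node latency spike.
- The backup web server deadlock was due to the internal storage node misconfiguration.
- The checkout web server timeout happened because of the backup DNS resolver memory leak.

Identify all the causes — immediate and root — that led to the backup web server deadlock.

Immediate causes of the backup web server deadlock: the internal storage node misconfiguration, the auth service connection pool exhaustion.
Further upstream: the payment database overload, the payment DNS resolver misconfiguration, the backup DNS resolver memory leak, the upstream CDN node crash, the checkout web server timeout, the checkout database crash.

the auth service connection pool exhaustion, the backup DNS resolver memory leak, the checkout database crash, the checkout web server timeout, the internal storage node misconfiguration, the payment DNS resolver misconfiguration, the payment database overload, the upstream CDN node crash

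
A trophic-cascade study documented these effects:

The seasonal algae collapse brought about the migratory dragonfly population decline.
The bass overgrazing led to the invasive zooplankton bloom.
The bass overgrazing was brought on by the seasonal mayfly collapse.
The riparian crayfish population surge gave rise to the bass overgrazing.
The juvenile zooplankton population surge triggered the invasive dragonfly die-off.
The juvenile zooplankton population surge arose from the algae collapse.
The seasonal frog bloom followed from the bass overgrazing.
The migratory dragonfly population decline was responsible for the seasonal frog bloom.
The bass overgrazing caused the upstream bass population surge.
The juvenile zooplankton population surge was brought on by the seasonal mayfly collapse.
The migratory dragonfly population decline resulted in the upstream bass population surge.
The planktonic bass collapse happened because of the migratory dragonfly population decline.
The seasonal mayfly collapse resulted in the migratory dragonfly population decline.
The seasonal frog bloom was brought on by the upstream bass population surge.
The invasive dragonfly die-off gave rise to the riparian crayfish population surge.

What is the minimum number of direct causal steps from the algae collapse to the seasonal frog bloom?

5

Shortest chain: the algae collapse → the juvenile zooplankton population surge → the invasive dragonfly die-off → the riparian crayfish population surge → the bass overgrazing → the seasonal frog bloom.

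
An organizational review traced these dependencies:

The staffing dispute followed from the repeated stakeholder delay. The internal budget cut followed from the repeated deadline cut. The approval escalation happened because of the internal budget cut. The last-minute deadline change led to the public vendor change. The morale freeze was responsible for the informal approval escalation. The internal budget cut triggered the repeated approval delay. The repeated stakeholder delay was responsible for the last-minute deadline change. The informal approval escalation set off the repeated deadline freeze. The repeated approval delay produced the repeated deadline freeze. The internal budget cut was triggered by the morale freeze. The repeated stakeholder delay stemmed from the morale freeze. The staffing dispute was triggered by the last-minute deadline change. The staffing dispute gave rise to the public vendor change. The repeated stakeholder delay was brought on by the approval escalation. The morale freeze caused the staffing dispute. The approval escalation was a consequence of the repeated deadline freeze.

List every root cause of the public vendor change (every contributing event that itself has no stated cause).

Tracing upstream from the public vendor change: the public vendor change ← the staffing dispute ← the morale freeze.
A separate upstream branch: the public vendor change ← the last-minute deadline change ← the repeated stakeholder delay ← the approval escalation ← the internal budget cut ← the repeated deadline cut.
Each of those chain origins has no stated cause.

the morale freeze, the repeated deadline cut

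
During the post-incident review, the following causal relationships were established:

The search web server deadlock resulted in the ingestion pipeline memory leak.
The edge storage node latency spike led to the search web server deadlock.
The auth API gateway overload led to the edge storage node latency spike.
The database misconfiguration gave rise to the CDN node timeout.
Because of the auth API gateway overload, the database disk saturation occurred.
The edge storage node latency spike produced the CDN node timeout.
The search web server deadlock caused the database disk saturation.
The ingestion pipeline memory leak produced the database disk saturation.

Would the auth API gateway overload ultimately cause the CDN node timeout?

Yes

There is a causal chain: the auth API gateway overload → the edge storage node latency spike → the CDN node timeout.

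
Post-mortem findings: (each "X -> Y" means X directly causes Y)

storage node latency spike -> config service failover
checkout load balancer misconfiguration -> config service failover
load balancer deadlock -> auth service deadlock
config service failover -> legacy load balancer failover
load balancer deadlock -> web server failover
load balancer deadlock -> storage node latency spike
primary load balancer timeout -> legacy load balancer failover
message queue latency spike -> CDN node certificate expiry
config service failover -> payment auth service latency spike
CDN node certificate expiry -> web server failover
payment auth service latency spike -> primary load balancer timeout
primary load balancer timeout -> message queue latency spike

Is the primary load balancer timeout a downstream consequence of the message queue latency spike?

The message queue latency spike leads to the CDN node certificate expiry, the web server failover; the primary load balancer timeout is not among them.

No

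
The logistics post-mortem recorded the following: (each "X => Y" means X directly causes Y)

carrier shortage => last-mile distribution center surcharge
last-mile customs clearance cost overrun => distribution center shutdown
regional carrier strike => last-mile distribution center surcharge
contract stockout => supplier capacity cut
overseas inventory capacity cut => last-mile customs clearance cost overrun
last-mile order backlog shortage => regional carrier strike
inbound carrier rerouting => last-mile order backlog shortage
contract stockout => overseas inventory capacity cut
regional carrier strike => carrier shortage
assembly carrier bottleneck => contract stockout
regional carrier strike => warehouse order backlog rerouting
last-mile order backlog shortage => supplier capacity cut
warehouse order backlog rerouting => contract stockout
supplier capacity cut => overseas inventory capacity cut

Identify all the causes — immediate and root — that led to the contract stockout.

Immediate causes of the contract stockout: the assembly carrier bottleneck, the warehouse order backlog rerouting.
Further upstream: the inbound carrier rerouting, the last-mile order backlog shortage, the regional carrier strike.

the assembly carrier bottleneck, the inbound carrier rerouting, the last-mile order backlog shortage, the regional carrier strike, the warehouse order backlog rerouting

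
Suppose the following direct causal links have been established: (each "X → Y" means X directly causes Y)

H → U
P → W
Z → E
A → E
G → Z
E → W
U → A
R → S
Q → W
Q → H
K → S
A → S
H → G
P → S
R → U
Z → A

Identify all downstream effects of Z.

Direct effects: A, E.
2 steps out: W, S.
Not reachable from it: R, Q, H, U, G, P, K.

A, E, S, W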